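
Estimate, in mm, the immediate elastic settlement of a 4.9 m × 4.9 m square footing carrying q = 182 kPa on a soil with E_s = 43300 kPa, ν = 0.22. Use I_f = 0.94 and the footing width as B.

Immediate (elastic) settlement: S_e = q·B·(1−ν²)/E_s · I_f.
S_e = 182 × 4.9 × (1 − 0.22²) / 43300 × 0.94
    = 182 × 4.9 × 0.9516 / 43300 × 0.94
    = 0.01842 m = 18.42 mm

S_e ≈ 18.4 mm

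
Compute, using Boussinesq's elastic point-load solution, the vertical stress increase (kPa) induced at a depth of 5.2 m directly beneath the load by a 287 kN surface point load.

Boussinesq vertical stress below a point load on an elastic half-space:
Δσ_z = 3P/(2πz²) · [1 + (r/z)²]^(−5/2)
r/z = 0/5.2 = 0; [1+(r/z)²]^(−5/2) = 1.
Δσ_z = 3×287/(2π×5.2²) × 1 = 5.0678 × 1 = 5.068 kPa

Δσ_z ≈ 5.07 kPa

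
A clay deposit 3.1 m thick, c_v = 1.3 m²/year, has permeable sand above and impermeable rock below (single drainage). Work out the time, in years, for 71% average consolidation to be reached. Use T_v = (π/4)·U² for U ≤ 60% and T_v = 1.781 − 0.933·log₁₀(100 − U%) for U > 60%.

t ≈ 3.08 years

Drainage path length: H_d = H = 3.1 m (single drainage).
U > 60%: T_v = 1.781 − 0.933·log₁₀(100 − 71) = 0.41658.
t = T_v·H_d²/c_v = 0.41658×3.1²/1.3 = 3.079 years.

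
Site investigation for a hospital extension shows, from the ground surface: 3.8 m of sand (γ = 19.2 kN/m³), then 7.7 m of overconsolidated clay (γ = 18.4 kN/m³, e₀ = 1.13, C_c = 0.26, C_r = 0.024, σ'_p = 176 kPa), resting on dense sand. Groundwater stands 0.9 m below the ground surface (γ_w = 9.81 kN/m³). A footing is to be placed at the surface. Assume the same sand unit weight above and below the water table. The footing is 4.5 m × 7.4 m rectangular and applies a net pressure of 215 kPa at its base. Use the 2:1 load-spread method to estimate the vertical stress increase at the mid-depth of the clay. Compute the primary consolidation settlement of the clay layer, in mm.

Mid-depth of clay below the ground surface: z = 3.8 + 7.7/2 = 7.65 m.
Total vertical stress at mid-clay: σ_v = 19.2×3.8 + 18.4×3.85 = 143.8 kPa.
Pore pressure: u = 9.81×(7.65 − 0.9) = 66.218 kPa.
Initial effective stress: σ'_0 = σ_v − u = 143.8 − 66.218 = 77.582 kPa.
Stress increase at mid-clay by the 2:1 spreading method:
Δσ = qBL/((B+z)(L+z)) = 215×4.5×7.4/((4.5+7.65)(7.4+7.65)) = 39.153 kPa
Final effective stress: σ'_f = 77.582 + 39.153 = 116.73 kPa.
σ'_f = 116.73 ≤ σ'_p = 176 kPa, so the clay remains overconsolidated and only the recompression index applies:
S_c = C_r·H/(1+e₀)·log₁₀(σ'_f/σ'_0) = 0.024×7.7/2.13×log₁₀(116.73/77.582)
    = 0.08676 × 0.17742 = 0.01539 m

S_c ≈ 15.4 mm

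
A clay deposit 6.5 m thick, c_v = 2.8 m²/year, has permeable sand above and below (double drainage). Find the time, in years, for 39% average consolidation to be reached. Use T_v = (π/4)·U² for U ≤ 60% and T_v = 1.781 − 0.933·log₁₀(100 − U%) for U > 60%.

Drainage path length: H_d = H/2 = 3.25 m (double drainage).
U ≤ 60%: T_v = (π/4)·U² = (π/4)×0.39² = 0.11946.
t = T_v·H_d²/c_v = 0.11946×3.25²/2.8 = 0.4506 years.

t ≈ 0.451 years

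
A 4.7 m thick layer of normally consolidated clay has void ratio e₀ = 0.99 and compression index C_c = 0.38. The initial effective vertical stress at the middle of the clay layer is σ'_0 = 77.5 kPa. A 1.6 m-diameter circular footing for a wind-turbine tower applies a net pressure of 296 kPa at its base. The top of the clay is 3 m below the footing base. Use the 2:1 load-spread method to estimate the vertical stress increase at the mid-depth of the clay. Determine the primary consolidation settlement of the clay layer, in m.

S_c ≈ 0.0719 m

Mid-depth of clay below the footing base: z = 3 + 4.7/2 = 5.35 m.
Stress increase at mid-clay by the 2:1 spreading method:
Δσ ≈ qD²/(D+z)² = 296×1.6²/(1.6+5.35)² = 15.688 kPa
Final effective stress: σ'_f = σ'_0 + Δσ = 77.5 + 15.688 = 93.188 kPa.
Normally consolidated clay, so the full stress increment lies on the virgin compression line:
S_c = C_c·H/(1+e₀)·log₁₀(σ'_f/σ'_0) = 0.38×4.7/(1+0.99)×log₁₀(93.188/77.5)
    = 0.89749 × 0.080058 = 0.07185 m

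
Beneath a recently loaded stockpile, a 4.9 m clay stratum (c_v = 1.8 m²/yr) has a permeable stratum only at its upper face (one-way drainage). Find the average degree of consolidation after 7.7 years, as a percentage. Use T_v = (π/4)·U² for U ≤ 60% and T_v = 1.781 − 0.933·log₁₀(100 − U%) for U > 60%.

U ≈ 80.5 %

Drainage path length: H_d = H = 4.9 m (single drainage).
T_v = c_v·t/H_d² = 1.8×7.7/4.9² = 0.57726.
T_v = 0.57726 corresponds to the U > 60% branch:
U = 1 − 10^((1.781 − T_v)/0.933)/100 = 0.8049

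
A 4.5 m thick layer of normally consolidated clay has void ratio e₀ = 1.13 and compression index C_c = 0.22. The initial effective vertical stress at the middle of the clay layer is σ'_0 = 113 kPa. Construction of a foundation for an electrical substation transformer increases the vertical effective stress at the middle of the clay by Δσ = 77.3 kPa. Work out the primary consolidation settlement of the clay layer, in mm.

S_c ≈ 105 mm

Final effective stress: σ'_f = σ'_0 + Δσ = 113 + 77.3 = 190.3 kPa.
Normally consolidated clay, so the full stress increment lies on the virgin compression line:
S_c = C_c·H/(1+e₀)·log₁₀(σ'_f/σ'_0) = 0.22×4.5/(1+1.13)×log₁₀(190.3/113)
    = 0.46479 × 0.22636 = 0.1052 m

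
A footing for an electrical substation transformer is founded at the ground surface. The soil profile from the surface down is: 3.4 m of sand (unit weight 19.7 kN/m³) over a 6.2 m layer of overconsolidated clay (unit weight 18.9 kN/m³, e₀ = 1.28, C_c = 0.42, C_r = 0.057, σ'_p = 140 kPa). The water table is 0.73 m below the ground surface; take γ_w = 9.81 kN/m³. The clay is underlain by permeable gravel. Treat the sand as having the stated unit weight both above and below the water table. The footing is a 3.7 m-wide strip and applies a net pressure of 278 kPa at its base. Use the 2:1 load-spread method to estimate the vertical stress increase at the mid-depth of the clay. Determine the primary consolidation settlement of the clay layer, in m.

Mid-depth of clay below the ground surface: z = 3.4 + 6.2/2 = 6.5 m.
Total vertical stress at mid-clay: σ_v = 19.7×3.4 + 18.9×3.1 = 125.57 kPa.
Pore pressure: u = 9.81×(6.5 − 0.73) = 56.604 kPa.
Initial effective stress: σ'_0 = σ_v − u = 125.57 − 56.604 = 68.966 kPa.
Stress increase at mid-clay by the 2:1 spreading method:
Δσ = qB/(B+z) = 278×3.7/(3.7+6.5) = 100.84 kPa
Final effective stress: σ'_f = 68.966 + 100.84 = 169.81 kPa.
σ'_f = 169.81 > σ'_p = 140 kPa, so the stress path crosses the preconsolidation pressure — recompression up to σ'_p, then virgin compression beyond:
S_c = H/(1+e₀)·[C_r·log₁₀(σ'_p/σ'_0) + C_c·log₁₀(σ'_f/σ'_p)]
    = 6.2/2.28 × [0.057×log₁₀(140/68.966) + 0.42×log₁₀(169.81/140)]
    = 2.7193 × [0.017527 + 0.035211] = 0.1434 m

S_c ≈ 0.143 m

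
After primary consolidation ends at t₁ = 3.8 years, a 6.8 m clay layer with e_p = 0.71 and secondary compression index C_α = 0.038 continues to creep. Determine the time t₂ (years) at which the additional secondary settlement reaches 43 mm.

t₂ ≈ 7.32 years

S_s = C_α·H/(1+e_p)·log₁₀(t₂/t₁) ⇒ log₁₀(t₂/t₁) = S_s·(1+e_p)/(C_α·H).
log₁₀(t₂/t₁) = 0.043 × (1+0.71) / (0.038×6.8) = 0.2846
t₂ = t₁ × 10^0.2846 = 3.8 × 1.926 = 7.317 years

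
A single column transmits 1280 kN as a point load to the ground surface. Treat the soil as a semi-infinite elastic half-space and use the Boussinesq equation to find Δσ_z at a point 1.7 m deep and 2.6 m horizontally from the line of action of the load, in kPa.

Boussinesq vertical stress below a point load on an elastic half-space:
Δσ_z = 3P/(2πz²) · [1 + (r/z)²]^(−5/2)
r/z = 2.6/1.7 = 1.5294; [1+(r/z)²]^(−5/2) = 0.049082.
Δσ_z = 3×1280/(2π×1.7²) × 0.049082 = 211.47 × 0.049082 = 10.38 kPa

Δσ_z ≈ 10.4 kPa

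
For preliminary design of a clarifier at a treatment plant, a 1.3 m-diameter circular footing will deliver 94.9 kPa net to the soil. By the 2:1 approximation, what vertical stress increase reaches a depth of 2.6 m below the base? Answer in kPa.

Δσ_z ≈ 10.5 kPa

By the 2:1 method the load spreads at 1 horizontal : 2 vertical, so at depth z the loaded area has grown by z in each plan dimension:
Δσ ≈ qD²/(D+z)² = 94.9×1.3²/(1.3+2.6)² = 10.544 kPa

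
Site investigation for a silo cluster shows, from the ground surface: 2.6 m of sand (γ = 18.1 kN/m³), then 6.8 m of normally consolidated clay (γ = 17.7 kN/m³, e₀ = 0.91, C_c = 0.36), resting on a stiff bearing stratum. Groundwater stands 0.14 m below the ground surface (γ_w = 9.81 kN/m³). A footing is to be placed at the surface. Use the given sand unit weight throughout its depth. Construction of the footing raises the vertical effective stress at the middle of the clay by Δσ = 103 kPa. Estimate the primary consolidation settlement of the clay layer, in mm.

Mid-depth of clay below the ground surface: z = 2.6 + 6.8/2 = 6 m.
Total vertical stress at mid-clay: σ_v = 18.1×2.6 + 17.7×3.4 = 107.24 kPa.
Pore pressure: u = 9.81×(6 − 0.14) = 57.487 kPa.
Initial effective stress: σ'_0 = σ_v − u = 107.24 − 57.487 = 49.753 kPa.
Final effective stress: σ'_f = σ'_0 + Δσ = 49.753 + 103 = 152.75 kPa.
Normally consolidated clay, so the full stress increment lies on the virgin compression line:
S_c = C_c·H/(1+e₀)·log₁₀(σ'_f/σ'_0) = 0.36×6.8/(1+0.91)×log₁₀(152.75/49.753)
    = 1.2817 × 0.48716 = 0.6244 m

S_c ≈ 624 mm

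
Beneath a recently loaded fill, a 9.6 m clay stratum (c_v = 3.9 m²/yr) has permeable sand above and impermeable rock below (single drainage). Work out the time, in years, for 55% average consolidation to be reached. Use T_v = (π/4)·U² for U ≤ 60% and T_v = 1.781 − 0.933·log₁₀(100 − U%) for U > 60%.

t ≈ 5.61 years

Drainage path length: H_d = H = 9.6 m (single drainage).
U ≤ 60%: T_v = (π/4)·U² = (π/4)×0.55² = 0.23758.
t = T_v·H_d²/c_v = 0.23758×9.6²/3.9 = 5.614 years.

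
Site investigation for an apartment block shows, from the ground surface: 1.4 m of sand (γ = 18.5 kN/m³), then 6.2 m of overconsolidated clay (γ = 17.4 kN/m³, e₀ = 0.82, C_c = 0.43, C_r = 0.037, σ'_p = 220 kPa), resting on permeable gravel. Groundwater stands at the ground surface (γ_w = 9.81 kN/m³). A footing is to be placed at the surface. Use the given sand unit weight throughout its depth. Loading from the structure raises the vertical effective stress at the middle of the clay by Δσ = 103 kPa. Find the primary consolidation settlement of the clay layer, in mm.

S_c ≈ 74.3 mm

Mid-depth of clay below the ground surface: z = 1.4 + 6.2/2 = 4.5 m.
Total vertical stress at mid-clay: σ_v = 18.5×1.4 + 17.4×3.1 = 79.84 kPa.
Pore pressure: u = 9.81×(4.5 − 0) = 44.145 kPa.
Initial effective stress: σ'_0 = σ_v − u = 79.84 − 44.145 = 35.695 kPa.
Final effective stress: σ'_f = 35.695 + 103 = 138.69 kPa.
σ'_f = 138.69 ≤ σ'_p = 220 kPa, so the clay remains overconsolidated and only the recompression index applies:
S_c = C_r·H/(1+e₀)·log₁₀(σ'_f/σ'_0) = 0.037×6.2/1.82×log₁₀(138.69/35.695)
    = 0.12604 × 0.58944 = 0.0743 m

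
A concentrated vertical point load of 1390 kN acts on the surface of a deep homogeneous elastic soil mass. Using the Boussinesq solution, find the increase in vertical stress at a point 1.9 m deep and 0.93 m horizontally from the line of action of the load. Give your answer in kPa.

Δσ_z ≈ 107 kPa

Boussinesq vertical stress below a point load on an elastic half-space:
Δσ_z = 3P/(2πz²) · [1 + (r/z)²]^(−5/2)
r/z = 0.93/1.9 = 0.48947; [1+(r/z)²]^(−5/2) = 0.58453.
Δσ_z = 3×1390/(2π×1.9²) × 0.58453 = 183.84 × 0.58453 = 107.5 kPa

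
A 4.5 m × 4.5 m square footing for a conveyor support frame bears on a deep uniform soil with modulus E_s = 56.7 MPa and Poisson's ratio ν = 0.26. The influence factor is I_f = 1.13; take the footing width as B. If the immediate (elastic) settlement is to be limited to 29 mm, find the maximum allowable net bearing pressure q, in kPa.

q ≈ 347 kPa

E_s = 56.7 MPa = 56700 kPa.
S_e = q·B·(1−ν²)/E_s · I_f  ⇒  q = S_e·E_s / (B·(1−ν²)·I_f).
q = 0.029 × 56700 / (4.5 × 0.9324 × 1.13) = 346.8 kPa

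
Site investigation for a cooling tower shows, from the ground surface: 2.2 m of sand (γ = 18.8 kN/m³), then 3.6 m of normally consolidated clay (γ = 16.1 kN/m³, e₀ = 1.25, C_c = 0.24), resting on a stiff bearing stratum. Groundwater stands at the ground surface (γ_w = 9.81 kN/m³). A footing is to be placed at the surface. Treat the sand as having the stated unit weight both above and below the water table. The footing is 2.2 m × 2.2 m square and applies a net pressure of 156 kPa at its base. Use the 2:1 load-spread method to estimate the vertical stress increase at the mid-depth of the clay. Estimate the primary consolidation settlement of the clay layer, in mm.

S_c ≈ 81.6 mm

Mid-depth of clay below the ground surface: z = 2.2 + 3.6/2 = 4 m.
Total vertical stress at mid-clay: σ_v = 18.8×2.2 + 16.1×1.8 = 70.34 kPa.
Pore pressure: u = 9.81×(4 − 0) = 39.24 kPa.
Initial effective stress: σ'_0 = σ_v − u = 70.34 − 39.24 = 31.1 kPa.
Stress increase at mid-clay by the 2:1 spreading method:
Δσ = qBL/((B+z)(L+z)) = 156×2.2×2.2/((2.2+4)(2.2+4)) = 19.642 kPa
Final effective stress: σ'_f = σ'_0 + Δσ = 31.1 + 19.642 = 50.742 kPa.
Normally consolidated clay, so the full stress increment lies on the virgin compression line:
S_c = C_c·H/(1+e₀)·log₁₀(σ'_f/σ'_0) = 0.24×3.6/(1+1.25)×log₁₀(50.742/31.1)
    = 0.384 × 0.21261 = 0.08164 m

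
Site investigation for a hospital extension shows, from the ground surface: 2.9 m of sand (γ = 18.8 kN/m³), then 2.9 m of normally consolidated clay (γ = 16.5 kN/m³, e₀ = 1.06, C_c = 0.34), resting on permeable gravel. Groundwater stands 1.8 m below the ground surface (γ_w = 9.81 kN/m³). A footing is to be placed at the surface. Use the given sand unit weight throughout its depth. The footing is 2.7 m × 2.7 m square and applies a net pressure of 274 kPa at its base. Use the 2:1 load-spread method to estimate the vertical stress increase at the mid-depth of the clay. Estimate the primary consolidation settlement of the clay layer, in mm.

S_c ≈ 117 mm

Mid-depth of clay below the ground surface: z = 2.9 + 2.9/2 = 4.35 m.
Total vertical stress at mid-clay: σ_v = 18.8×2.9 + 16.5×1.45 = 78.445 kPa.
Pore pressure: u = 9.81×(4.35 − 1.8) = 25.015 kPa.
Initial effective stress: σ'_0 = σ_v − u = 78.445 − 25.015 = 53.43 kPa.
Stress increase at mid-clay by the 2:1 spreading method:
Δσ = qBL/((B+z)(L+z)) = 274×2.7×2.7/((2.7+4.35)(2.7+4.35)) = 40.188 kPa
Final effective stress: σ'_f = σ'_0 + Δσ = 53.43 + 40.188 = 93.618 kPa.
Normally consolidated clay, so the full stress increment lies on the virgin compression line:
S_c = C_c·H/(1+e₀)·log₁₀(σ'_f/σ'_0) = 0.34×2.9/(1+1.06)×log₁₀(93.618/53.43)
    = 0.47864 × 0.24357 = 0.1166 m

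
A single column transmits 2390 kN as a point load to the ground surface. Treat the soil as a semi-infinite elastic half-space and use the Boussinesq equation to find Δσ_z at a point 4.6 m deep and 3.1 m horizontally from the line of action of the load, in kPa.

Boussinesq vertical stress below a point load on an elastic half-space:
Δσ_z = 3P/(2πz²) · [1 + (r/z)²]^(−5/2)
r/z = 3.1/4.6 = 0.67391; [1+(r/z)²]^(−5/2) = 0.39217.
Δσ_z = 3×2390/(2π×4.6²) × 0.39217 = 53.929 × 0.39217 = 21.15 kPa

Δσ_z ≈ 21.1 kPa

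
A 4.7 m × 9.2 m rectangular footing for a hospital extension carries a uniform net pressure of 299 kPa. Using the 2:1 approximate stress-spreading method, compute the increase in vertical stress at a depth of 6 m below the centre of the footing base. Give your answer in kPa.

Δσ_z ≈ 79.5 kPa

By the 2:1 method the load spreads at 1 horizontal : 2 vertical, so at depth z the loaded area has grown by z in each plan dimension:
Δσ = qBL/((B+z)(L+z)) = 299×4.7×9.2/((4.7+6)(9.2+6)) = 79.493 kPa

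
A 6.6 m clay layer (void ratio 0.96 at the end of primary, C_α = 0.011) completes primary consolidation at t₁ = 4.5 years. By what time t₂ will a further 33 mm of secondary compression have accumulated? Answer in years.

t₂ ≈ 35 years

S_s = C_α·H/(1+e_p)·log₁₀(t₂/t₁) ⇒ log₁₀(t₂/t₁) = S_s·(1+e_p)/(C_α·H).
log₁₀(t₂/t₁) = 0.033 × (1+0.96) / (0.011×6.6) = 0.8909
t₂ = t₁ × 10^0.8909 = 4.5 × 7.779 = 35 years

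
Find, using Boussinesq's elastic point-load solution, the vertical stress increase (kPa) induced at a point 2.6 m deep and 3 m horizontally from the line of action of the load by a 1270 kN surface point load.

Δσ_z ≈ 10.8 kPa

Boussinesq vertical stress below a point load on an elastic half-space:
Δσ_z = 3P/(2πz²) · [1 + (r/z)²]^(−5/2)
r/z = 3/2.6 = 1.1538; [1+(r/z)²]^(−5/2) = 0.1205.
Δσ_z = 3×1270/(2π×2.6²) × 0.1205 = 89.701 × 0.1205 = 10.81 kPa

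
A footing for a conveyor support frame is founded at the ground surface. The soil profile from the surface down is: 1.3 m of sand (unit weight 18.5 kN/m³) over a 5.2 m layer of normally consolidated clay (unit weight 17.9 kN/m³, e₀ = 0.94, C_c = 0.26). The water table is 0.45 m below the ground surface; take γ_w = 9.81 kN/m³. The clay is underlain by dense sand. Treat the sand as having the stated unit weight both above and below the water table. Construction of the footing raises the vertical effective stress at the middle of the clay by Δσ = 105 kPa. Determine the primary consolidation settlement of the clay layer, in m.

Mid-depth of clay below the ground surface: z = 1.3 + 5.2/2 = 3.9 m.
Total vertical stress at mid-clay: σ_v = 18.5×1.3 + 17.9×2.6 = 70.59 kPa.
Pore pressure: u = 9.81×(3.9 − 0.45) = 33.845 kPa.
Initial effective stress: σ'_0 = σ_v − u = 70.59 − 33.845 = 36.745 kPa.
Final effective stress: σ'_f = σ'_0 + Δσ = 36.745 + 105 = 141.75 kPa.
Normally consolidated clay, so the full stress increment lies on the virgin compression line:
S_c = C_c·H/(1+e₀)·log₁₀(σ'_f/σ'_0) = 0.26×5.2/(1+0.94)×log₁₀(141.75/36.745)
    = 0.69691 × 0.58632 = 0.4086 m

S_c ≈ 0.409 m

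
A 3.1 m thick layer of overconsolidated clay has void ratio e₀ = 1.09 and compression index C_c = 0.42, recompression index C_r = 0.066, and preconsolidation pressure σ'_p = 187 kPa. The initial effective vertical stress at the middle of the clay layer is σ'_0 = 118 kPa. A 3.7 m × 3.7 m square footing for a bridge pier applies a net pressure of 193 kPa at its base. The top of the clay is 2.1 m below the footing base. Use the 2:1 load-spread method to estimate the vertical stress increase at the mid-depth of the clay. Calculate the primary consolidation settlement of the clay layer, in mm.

S_c ≈ 14.7 mm

Mid-depth of clay below the footing base: z = 2.1 + 3.1/2 = 3.65 m.
Stress increase at mid-clay by the 2:1 spreading method:
Δσ = qBL/((B+z)(L+z)) = 193×3.7×3.7/((3.7+3.65)(3.7+3.65)) = 48.909 kPa
Final effective stress: σ'_f = 118 + 48.909 = 166.91 kPa.
σ'_f = 166.91 ≤ σ'_p = 187 kPa, so the clay remains overconsolidated and only the recompression index applies:
S_c = C_r·H/(1+e₀)·log₁₀(σ'_f/σ'_0) = 0.066×3.1/2.09×log₁₀(166.91/118)
    = 0.097898 × 0.1506 = 0.01474 m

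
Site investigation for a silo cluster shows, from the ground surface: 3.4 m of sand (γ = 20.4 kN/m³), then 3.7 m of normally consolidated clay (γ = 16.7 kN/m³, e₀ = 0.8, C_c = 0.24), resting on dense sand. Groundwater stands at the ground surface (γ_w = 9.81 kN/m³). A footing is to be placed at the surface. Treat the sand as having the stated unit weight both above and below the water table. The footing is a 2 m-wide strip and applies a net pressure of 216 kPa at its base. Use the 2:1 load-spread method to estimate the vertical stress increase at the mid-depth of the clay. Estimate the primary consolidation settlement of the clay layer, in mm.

Mid-depth of clay below the ground surface: z = 3.4 + 3.7/2 = 5.25 m.
Total vertical stress at mid-clay: σ_v = 20.4×3.4 + 16.7×1.85 = 100.25 kPa.
Pore pressure: u = 9.81×(5.25 − 0) = 51.503 kPa.
Initial effective stress: σ'_0 = σ_v − u = 100.25 − 51.503 = 48.747 kPa.
Stress increase at mid-clay by the 2:1 spreading method:
Δσ = qB/(B+z) = 216×2/(2+5.25) = 59.586 kPa
Final effective stress: σ'_f = σ'_0 + Δσ = 48.747 + 59.586 = 108.33 kPa.
Normally consolidated clay, so the full stress increment lies on the virgin compression line:
S_c = C_c·H/(1+e₀)·log₁₀(σ'_f/σ'_0) = 0.24×3.7/(1+0.8)×log₁₀(108.33/48.747)
    = 0.49333 × 0.3468 = 0.1711 m

S_c ≈ 171 mm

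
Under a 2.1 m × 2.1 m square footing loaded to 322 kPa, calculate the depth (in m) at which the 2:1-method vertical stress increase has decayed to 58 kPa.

z ≈ 2.85 m

2:1 spreading — at depth z the loaded area has grown by z in each plan dimension:
qB²/(B+z)² = Δσ_z ⇒ z = B(√(q/Δσ_z) − 1) = 2.1×(√(322/58) − 1) = 2.848 m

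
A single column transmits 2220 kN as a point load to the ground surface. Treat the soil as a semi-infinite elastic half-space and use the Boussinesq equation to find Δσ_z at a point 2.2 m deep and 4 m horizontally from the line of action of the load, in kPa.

Boussinesq vertical stress below a point load on an elastic half-space:
Δσ_z = 3P/(2πz²) · [1 + (r/z)²]^(−5/2)
r/z = 4/2.2 = 1.8182; [1+(r/z)²]^(−5/2) = 0.025994.
Δσ_z = 3×2220/(2π×2.2²) × 0.025994 = 219 × 0.025994 = 5.693 kPa

Δσ_z ≈ 5.69 kPa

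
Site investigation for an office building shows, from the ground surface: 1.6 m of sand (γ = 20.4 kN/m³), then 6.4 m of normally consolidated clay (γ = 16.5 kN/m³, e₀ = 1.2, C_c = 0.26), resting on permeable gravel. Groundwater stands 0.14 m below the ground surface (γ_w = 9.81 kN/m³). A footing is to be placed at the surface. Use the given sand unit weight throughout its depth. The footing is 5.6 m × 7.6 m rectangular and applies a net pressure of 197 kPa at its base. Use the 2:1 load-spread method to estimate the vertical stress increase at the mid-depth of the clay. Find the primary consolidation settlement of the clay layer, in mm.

S_c ≈ 318 mm

Mid-depth of clay below the ground surface: z = 1.6 + 6.4/2 = 4.8 m.
Total vertical stress at mid-clay: σ_v = 20.4×1.6 + 16.5×3.2 = 85.44 kPa.
Pore pressure: u = 9.81×(4.8 − 0.14) = 45.715 kPa.
Initial effective stress: σ'_0 = σ_v − u = 85.44 − 45.715 = 39.725 kPa.
Stress increase at mid-clay by the 2:1 spreading method:
Δσ = qBL/((B+z)(L+z)) = 197×5.6×7.6/((5.6+4.8)(7.6+4.8)) = 65.015 kPa
Final effective stress: σ'_f = σ'_0 + Δσ = 39.725 + 65.015 = 104.74 kPa.
Normally consolidated clay, so the full stress increment lies on the virgin compression line:
S_c = C_c·H/(1+e₀)·log₁₀(σ'_f/σ'_0) = 0.26×6.4/(1+1.2)×log₁₀(104.74/39.725)
    = 0.75636 × 0.42105 = 0.3185 m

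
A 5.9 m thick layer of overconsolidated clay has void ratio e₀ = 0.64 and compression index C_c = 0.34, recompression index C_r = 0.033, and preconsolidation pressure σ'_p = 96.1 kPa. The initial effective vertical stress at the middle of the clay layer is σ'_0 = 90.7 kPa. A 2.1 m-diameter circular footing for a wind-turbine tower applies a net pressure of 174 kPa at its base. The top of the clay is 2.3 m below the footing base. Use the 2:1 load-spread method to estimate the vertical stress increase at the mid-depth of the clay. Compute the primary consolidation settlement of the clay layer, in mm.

Mid-depth of clay below the footing base: z = 2.3 + 5.9/2 = 5.25 m.
Stress increase at mid-clay by the 2:1 spreading method:
Δσ ≈ qD²/(D+z)² = 174×2.1²/(2.1+5.25)² = 14.204 kPa
Final effective stress: σ'_f = 90.7 + 14.204 = 104.9 kPa.
σ'_f = 104.9 > σ'_p = 96.1 kPa, so the stress path crosses the preconsolidation pressure — recompression up to σ'_p, then virgin compression beyond:
S_c = H/(1+e₀)·[C_r·log₁₀(σ'_p/σ'_0) + C_c·log₁₀(σ'_f/σ'_p)]
    = 5.9/1.64 × [0.033×log₁₀(96.1/90.7) + 0.34×log₁₀(104.9/96.1)]
    = 3.5976 × [0.00082883 + 0.012938] = 0.04953 m

S_c ≈ 49.5 mm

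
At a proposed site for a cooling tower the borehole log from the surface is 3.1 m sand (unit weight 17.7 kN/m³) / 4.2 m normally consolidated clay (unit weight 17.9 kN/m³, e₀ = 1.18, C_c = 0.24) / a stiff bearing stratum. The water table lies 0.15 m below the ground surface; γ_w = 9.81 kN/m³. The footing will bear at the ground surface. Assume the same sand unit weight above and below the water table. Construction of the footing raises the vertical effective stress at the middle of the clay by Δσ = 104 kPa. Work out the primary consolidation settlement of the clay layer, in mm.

Mid-depth of clay below the ground surface: z = 3.1 + 4.2/2 = 5.2 m.
Total vertical stress at mid-clay: σ_v = 17.7×3.1 + 17.9×2.1 = 92.46 kPa.
Pore pressure: u = 9.81×(5.2 − 0.15) = 49.541 kPa.
Initial effective stress: σ'_0 = σ_v − u = 92.46 − 49.541 = 42.919 kPa.
Final effective stress: σ'_f = σ'_0 + Δσ = 42.919 + 104 = 146.92 kPa.
Normally consolidated clay, so the full stress increment lies on the virgin compression line:
S_c = C_c·H/(1+e₀)·log₁₀(σ'_f/σ'_0) = 0.24×4.2/(1+1.18)×log₁₀(146.92/42.919)
    = 0.46239 × 0.53443 = 0.2471 m

S_c ≈ 247 mm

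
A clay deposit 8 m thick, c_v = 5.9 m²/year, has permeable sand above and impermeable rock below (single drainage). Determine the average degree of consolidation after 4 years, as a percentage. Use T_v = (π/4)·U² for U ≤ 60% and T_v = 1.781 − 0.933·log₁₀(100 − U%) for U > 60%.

U ≈ 67.4 %

Drainage path length: H_d = H = 8 m (single drainage).
T_v = c_v·t/H_d² = 5.9×4/8² = 0.36875.
T_v = 0.36875 corresponds to the U > 60% branch:
U = 1 − 10^((1.781 − T_v)/0.933)/100 = 0.6737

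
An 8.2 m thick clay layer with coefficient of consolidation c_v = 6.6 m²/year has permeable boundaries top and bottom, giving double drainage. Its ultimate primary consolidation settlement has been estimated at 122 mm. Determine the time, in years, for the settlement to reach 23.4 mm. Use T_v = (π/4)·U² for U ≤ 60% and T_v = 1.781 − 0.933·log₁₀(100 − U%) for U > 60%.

t ≈ 0.0736 years

Drainage path length: H_d = H/2 = 4.1 m (double drainage).
U = S(t)/S_ult = 23.4/122 = 0.1918.
U ≤ 60%: T_v = (π/4)·U² = (π/4)×0.1918² = 0.028894.
t = T_v·H_d²/c_v = 0.028894×4.1²/6.6 = 0.07359 years.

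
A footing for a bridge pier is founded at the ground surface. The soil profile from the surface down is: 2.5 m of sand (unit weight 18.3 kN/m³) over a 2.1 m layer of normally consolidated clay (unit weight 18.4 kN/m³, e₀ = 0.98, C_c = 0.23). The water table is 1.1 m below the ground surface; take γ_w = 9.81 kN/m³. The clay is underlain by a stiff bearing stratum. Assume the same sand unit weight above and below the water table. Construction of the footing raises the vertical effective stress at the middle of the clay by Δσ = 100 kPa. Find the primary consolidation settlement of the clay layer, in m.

Mid-depth of clay below the ground surface: z = 2.5 + 2.1/2 = 3.55 m.
Total vertical stress at mid-clay: σ_v = 18.3×2.5 + 18.4×1.05 = 65.07 kPa.
Pore pressure: u = 9.81×(3.55 − 1.1) = 24.035 kPa.
Initial effective stress: σ'_0 = σ_v − u = 65.07 − 24.035 = 41.035 kPa.
Final effective stress: σ'_f = σ'_0 + Δσ = 41.035 + 100 = 141.03 kPa.
Normally consolidated clay, so the full stress increment lies on the virgin compression line:
S_c = C_c·H/(1+e₀)·log₁₀(σ'_f/σ'_0) = 0.23×2.1/(1+0.98)×log₁₀(141.03/41.035)
    = 0.24394 × 0.53616 = 0.1308 m

S_c ≈ 0.131 m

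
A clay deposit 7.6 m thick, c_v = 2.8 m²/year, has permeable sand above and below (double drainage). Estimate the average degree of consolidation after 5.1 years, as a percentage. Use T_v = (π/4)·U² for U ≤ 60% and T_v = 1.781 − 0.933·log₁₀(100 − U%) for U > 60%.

Drainage path length: H_d = H/2 = 3.8 m (double drainage).
T_v = c_v·t/H_d² = 2.8×5.1/3.8² = 0.98892.
T_v = 0.98892 corresponds to the U > 60% branch:
U = 1 − 10^((1.781 − T_v)/0.933)/100 = 0.9294

U ≈ 92.9 %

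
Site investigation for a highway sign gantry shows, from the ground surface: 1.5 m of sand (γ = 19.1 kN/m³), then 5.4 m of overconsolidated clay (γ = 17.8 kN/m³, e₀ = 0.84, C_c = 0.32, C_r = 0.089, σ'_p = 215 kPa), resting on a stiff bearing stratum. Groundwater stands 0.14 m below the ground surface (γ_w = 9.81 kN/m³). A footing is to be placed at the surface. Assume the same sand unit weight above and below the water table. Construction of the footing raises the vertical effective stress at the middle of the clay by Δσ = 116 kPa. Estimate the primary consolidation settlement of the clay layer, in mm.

Mid-depth of clay below the ground surface: z = 1.5 + 5.4/2 = 4.2 m.
Total vertical stress at mid-clay: σ_v = 19.1×1.5 + 17.8×2.7 = 76.71 kPa.
Pore pressure: u = 9.81×(4.2 − 0.14) = 39.829 kPa.
Initial effective stress: σ'_0 = σ_v − u = 76.71 − 39.829 = 36.881 kPa.
Final effective stress: σ'_f = 36.881 + 116 = 152.88 kPa.
σ'_f = 152.88 ≤ σ'_p = 215 kPa, so the clay remains overconsolidated and only the recompression index applies:
S_c = C_r·H/(1+e₀)·log₁₀(σ'_f/σ'_0) = 0.089×5.4/1.84×log₁₀(152.88/36.881)
    = 0.2612 × 0.61755 = 0.1613 m

S_c ≈ 161 mm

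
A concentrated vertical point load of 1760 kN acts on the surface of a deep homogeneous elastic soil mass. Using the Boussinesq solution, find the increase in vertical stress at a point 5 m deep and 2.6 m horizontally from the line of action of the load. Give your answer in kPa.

Boussinesq vertical stress below a point load on an elastic half-space:
Δσ_z = 3P/(2πz²) · [1 + (r/z)²]^(−5/2)
r/z = 2.6/5 = 0.52; [1+(r/z)²]^(−5/2) = 0.54973.
Δσ_z = 3×1760/(2π×5²) × 0.54973 = 33.614 × 0.54973 = 18.48 kPa

Δσ_z ≈ 18.5 kPa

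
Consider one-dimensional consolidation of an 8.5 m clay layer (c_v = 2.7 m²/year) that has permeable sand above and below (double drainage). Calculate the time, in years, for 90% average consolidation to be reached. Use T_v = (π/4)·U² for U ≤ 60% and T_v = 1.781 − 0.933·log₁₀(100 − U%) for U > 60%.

Drainage path length: H_d = H/2 = 4.25 m (double drainage).
U > 60%: T_v = 1.781 − 0.933·log₁₀(100 − 90) = 0.848.
t = T_v·H_d²/c_v = 0.848×4.25²/2.7 = 5.673 years.

t ≈ 5.67 years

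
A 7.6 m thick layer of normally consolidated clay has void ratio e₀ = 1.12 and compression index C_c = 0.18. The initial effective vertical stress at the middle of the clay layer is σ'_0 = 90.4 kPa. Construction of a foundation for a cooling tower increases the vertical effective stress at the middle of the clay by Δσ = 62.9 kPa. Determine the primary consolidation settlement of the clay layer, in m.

S_c ≈ 0.148 m

Final effective stress: σ'_f = σ'_0 + Δσ = 90.4 + 62.9 = 153.3 kPa.
Normally consolidated clay, so the full stress increment lies on the virgin compression line:
S_c = C_c·H/(1+e₀)·log₁₀(σ'_f/σ'_0) = 0.18×7.6/(1+1.12)×log₁₀(153.3/90.4)
    = 0.64528 × 0.22937 = 0.148 m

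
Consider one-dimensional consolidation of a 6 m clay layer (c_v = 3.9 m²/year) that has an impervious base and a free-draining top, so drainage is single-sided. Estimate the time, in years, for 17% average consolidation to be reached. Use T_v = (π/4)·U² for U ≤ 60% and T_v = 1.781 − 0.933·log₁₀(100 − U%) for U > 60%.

t ≈ 0.21 years

Drainage path length: H_d = H = 6 m (single drainage).
U ≤ 60%: T_v = (π/4)·U² = (π/4)×0.17² = 0.022698.
t = T_v·H_d²/c_v = 0.022698×6²/3.9 = 0.2095 years.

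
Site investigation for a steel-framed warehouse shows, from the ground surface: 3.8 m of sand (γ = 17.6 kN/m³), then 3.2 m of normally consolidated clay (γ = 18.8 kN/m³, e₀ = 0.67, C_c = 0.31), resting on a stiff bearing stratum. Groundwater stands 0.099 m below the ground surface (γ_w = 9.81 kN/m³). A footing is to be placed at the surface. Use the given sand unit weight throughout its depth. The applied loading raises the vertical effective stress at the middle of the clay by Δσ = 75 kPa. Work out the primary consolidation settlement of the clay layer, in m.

Mid-depth of clay below the ground surface: z = 3.8 + 3.2/2 = 5.4 m.
Total vertical stress at mid-clay: σ_v = 17.6×3.8 + 18.8×1.6 = 96.96 kPa.
Pore pressure: u = 9.81×(5.4 − 0.099) = 52.003 kPa.
Initial effective stress: σ'_0 = σ_v − u = 96.96 − 52.003 = 44.957 kPa.
Final effective stress: σ'_f = σ'_0 + Δσ = 44.957 + 75 = 119.96 kPa.
Normally consolidated clay, so the full stress increment lies on the virgin compression line:
S_c = C_c·H/(1+e₀)·log₁₀(σ'_f/σ'_0) = 0.31×3.2/(1+0.67)×log₁₀(119.96/44.957)
    = 0.59401 × 0.42624 = 0.2532 m

S_c ≈ 0.253 m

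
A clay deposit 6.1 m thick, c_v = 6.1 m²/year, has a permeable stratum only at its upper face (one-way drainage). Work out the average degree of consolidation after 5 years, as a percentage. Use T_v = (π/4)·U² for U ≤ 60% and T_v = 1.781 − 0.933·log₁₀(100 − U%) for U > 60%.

Drainage path length: H_d = H = 6.1 m (single drainage).
T_v = c_v·t/H_d² = 6.1×5/6.1² = 0.81967.
T_v = 0.81967 corresponds to the U > 60% branch:
U = 1 − 10^((1.781 − T_v)/0.933)/100 = 0.8928

U ≈ 89.3 %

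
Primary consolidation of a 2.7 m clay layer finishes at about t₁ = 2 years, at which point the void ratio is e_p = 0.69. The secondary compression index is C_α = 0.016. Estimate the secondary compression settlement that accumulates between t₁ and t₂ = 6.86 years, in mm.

S_s ≈ 13.7 mm

Secondary compression: S_s = C_α·H/(1+e_p)·log₁₀(t₂/t₁)
S_s = 0.016×2.7/(1+0.69)×log₁₀(6.86/2)
    = 0.02556 × 0.5353 = 0.01368 m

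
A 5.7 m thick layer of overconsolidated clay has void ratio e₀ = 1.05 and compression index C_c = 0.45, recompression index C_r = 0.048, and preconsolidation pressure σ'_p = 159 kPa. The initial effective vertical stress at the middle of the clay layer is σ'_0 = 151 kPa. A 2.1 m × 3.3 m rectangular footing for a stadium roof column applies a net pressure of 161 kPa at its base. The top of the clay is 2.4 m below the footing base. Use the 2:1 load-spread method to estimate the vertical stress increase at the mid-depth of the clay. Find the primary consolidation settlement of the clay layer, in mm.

Mid-depth of clay below the footing base: z = 2.4 + 5.7/2 = 5.25 m.
Stress increase at mid-clay by the 2:1 spreading method:
Δσ = qBL/((B+z)(L+z)) = 161×2.1×3.3/((2.1+5.25)(3.3+5.25)) = 17.754 kPa
Final effective stress: σ'_f = 151 + 17.754 = 168.75 kPa.
σ'_f = 168.75 > σ'_p = 159 kPa, so the stress path crosses the preconsolidation pressure — recompression up to σ'_p, then virgin compression beyond:
S_c = H/(1+e₀)·[C_r·log₁₀(σ'_p/σ'_0) + C_c·log₁₀(σ'_f/σ'_p)]
    = 5.7/2.05 × [0.048×log₁₀(159/151) + 0.45×log₁₀(168.75/159)]
    = 2.7805 × [0.0010762 + 0.011631] = 0.03533 m

S_c ≈ 35.3 mm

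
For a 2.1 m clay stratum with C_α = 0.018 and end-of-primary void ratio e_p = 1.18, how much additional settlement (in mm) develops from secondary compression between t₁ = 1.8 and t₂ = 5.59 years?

Secondary compression: S_s = C_α·H/(1+e_p)·log₁₀(t₂/t₁)
S_s = 0.018×2.1/(1+1.18)×log₁₀(5.59/1.8)
    = 0.01734 × 0.4921 = 0.008533 m

S_s ≈ 8.53 mm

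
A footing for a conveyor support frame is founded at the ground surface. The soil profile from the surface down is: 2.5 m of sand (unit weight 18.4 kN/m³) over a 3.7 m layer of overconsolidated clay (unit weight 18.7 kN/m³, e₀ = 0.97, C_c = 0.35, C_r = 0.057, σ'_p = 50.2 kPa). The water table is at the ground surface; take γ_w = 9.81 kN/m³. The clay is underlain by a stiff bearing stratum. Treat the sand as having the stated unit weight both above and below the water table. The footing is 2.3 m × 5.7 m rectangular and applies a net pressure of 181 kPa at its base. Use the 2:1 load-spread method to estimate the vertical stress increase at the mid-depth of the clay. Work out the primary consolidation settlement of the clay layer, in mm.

Mid-depth of clay below the ground surface: z = 2.5 + 3.7/2 = 4.35 m.
Total vertical stress at mid-clay: σ_v = 18.4×2.5 + 18.7×1.85 = 80.595 kPa.
Pore pressure: u = 9.81×(4.35 − 0) = 42.673 kPa.
Initial effective stress: σ'_0 = σ_v − u = 80.595 − 42.673 = 37.922 kPa.
Stress increase at mid-clay by the 2:1 spreading method:
Δσ = qBL/((B+z)(L+z)) = 181×2.3×5.7/((2.3+4.35)(5.7+4.35)) = 35.505 kPa
Final effective stress: σ'_f = 37.922 + 35.505 = 73.427 kPa.
σ'_f = 73.427 > σ'_p = 50.2 kPa, so the stress path crosses the preconsolidation pressure — recompression up to σ'_p, then virgin compression beyond:
S_c = H/(1+e₀)·[C_r·log₁₀(σ'_p/σ'_0) + C_c·log₁₀(σ'_f/σ'_p)]
    = 3.7/1.97 × [0.057×log₁₀(50.2/37.922) + 0.35×log₁₀(73.427/50.2)]
    = 1.8782 × [0.0069433 + 0.057803] = 0.1216 m

S_c ≈ 122 mm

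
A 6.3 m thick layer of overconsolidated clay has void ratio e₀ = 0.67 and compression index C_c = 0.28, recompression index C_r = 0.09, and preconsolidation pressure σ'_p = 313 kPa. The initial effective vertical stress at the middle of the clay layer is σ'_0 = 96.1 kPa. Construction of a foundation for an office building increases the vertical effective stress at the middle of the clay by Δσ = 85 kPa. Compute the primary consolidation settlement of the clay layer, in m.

Final effective stress: σ'_f = 96.1 + 85 = 181.1 kPa.
σ'_f = 181.1 ≤ σ'_p = 313 kPa, so the clay remains overconsolidated and only the recompression index applies:
S_c = C_r·H/(1+e₀)·log₁₀(σ'_f/σ'_0) = 0.09×6.3/1.67×log₁₀(181.1/96.1)
    = 0.33952 × 0.2752 = 0.09344 m

S_c ≈ 0.0934 m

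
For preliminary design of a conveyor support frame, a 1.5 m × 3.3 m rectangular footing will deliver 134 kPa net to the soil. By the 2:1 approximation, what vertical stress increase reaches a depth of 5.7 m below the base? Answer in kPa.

Δσ_z ≈ 10.2 kPa

By the 2:1 method the load spreads at 1 horizontal : 2 vertical, so at depth z the loaded area has grown by z in each plan dimension:
Δσ = qBL/((B+z)(L+z)) = 134×1.5×3.3/((1.5+5.7)(3.3+5.7)) = 10.236 kPa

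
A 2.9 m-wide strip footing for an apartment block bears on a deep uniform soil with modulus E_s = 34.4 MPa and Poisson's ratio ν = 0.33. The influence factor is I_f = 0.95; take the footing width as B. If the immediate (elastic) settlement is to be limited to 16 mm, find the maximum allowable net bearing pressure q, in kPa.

E_s = 34.4 MPa = 34400 kPa.
S_e = q·B·(1−ν²)/E_s · I_f  ⇒  q = S_e·E_s / (B·(1−ν²)·I_f).
q = 0.016 × 34400 / (2.9 × 0.8911 × 0.95) = 224.2 kPa

q ≈ 224 kPa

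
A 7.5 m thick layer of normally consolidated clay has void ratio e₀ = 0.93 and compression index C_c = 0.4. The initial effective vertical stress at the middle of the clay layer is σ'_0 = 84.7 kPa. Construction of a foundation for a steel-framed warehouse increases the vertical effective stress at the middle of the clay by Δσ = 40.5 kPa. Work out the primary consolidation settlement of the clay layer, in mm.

Final effective stress: σ'_f = σ'_0 + Δσ = 84.7 + 40.5 = 125.2 kPa.
Normally consolidated clay, so the full stress increment lies on the virgin compression line:
S_c = C_c·H/(1+e₀)·log₁₀(σ'_f/σ'_0) = 0.4×7.5/(1+0.93)×log₁₀(125.2/84.7)
    = 1.5544 × 0.16972 = 0.2638 m

S_c ≈ 264 mm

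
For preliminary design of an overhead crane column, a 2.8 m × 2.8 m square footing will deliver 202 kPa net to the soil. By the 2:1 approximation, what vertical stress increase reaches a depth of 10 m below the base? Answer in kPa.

Δσ_z ≈ 9.67 kPa

By the 2:1 method the load spreads at 1 horizontal : 2 vertical, so at depth z the loaded area has grown by z in each plan dimension:
Δσ = qBL/((B+z)(L+z)) = 202×2.8×2.8/((2.8+10)(2.8+10)) = 9.666 kPa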